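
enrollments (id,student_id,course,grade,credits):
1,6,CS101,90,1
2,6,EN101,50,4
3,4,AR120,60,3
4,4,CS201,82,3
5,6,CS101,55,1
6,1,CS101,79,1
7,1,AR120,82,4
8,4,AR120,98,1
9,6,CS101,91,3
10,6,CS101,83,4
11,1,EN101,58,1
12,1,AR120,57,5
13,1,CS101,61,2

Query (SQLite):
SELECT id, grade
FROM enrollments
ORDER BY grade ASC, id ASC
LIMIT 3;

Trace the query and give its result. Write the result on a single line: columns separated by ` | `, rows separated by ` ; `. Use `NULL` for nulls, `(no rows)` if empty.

Sort by grade asc, tiebreak id asc: (50, id=2), (55, id=5), (57, id=12), (58, id=11), (60, id=3), (61, id=13) …. Take first 3.

2 | 50 ; 5 | 55 ; 12 | 57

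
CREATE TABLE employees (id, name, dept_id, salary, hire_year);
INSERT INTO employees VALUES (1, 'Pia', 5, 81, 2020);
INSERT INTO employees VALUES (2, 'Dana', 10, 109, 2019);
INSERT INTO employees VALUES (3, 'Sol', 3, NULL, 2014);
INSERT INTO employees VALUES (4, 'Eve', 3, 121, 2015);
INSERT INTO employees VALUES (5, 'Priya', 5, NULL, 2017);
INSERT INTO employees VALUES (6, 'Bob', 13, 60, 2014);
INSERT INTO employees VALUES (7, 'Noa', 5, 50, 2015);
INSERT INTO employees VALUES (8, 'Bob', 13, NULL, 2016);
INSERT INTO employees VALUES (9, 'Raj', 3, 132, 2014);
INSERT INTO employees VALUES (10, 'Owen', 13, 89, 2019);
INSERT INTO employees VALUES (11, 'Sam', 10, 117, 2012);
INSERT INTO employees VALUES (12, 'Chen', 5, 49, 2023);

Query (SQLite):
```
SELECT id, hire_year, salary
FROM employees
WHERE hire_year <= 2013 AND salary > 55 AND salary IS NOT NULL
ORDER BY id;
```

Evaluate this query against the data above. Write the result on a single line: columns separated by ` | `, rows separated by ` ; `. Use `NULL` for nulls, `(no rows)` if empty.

hire_year <= 2013: ids {11}
salary > 55: ids {1, 2, 4, 6, 9, 10, 11}
salary IS NOT NULL: ids {1, 2, 4, 6, 7, 9, 10, 11, 12}
Combine with AND.

11 | 2012 | 117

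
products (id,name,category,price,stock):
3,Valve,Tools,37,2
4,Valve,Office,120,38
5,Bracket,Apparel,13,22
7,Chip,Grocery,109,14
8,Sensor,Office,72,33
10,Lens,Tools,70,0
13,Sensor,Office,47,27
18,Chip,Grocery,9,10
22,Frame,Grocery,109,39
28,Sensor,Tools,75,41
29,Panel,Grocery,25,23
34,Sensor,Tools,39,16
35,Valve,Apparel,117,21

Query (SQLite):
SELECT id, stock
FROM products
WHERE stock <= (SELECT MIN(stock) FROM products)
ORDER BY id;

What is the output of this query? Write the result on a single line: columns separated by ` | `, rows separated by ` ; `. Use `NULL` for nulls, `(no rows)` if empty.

10 | 0

Scalar subquery: MIN(stock) over all products rows = 0.
Keep rows where stock <= that value.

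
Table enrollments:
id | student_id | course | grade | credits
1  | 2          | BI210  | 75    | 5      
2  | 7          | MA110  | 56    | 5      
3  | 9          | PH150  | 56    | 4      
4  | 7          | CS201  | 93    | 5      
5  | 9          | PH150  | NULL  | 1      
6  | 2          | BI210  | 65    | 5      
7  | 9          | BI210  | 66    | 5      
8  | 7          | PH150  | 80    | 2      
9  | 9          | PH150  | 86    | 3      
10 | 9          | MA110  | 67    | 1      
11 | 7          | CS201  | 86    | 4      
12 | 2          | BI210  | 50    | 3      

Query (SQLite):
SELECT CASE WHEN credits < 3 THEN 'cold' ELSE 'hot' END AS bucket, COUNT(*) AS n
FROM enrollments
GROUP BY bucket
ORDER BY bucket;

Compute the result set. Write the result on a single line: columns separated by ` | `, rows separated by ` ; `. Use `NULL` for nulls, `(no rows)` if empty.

Bucket rows by credits < 3 → 'cold' else 'hot'; count each bucket.

cold | 3 ; hot | 9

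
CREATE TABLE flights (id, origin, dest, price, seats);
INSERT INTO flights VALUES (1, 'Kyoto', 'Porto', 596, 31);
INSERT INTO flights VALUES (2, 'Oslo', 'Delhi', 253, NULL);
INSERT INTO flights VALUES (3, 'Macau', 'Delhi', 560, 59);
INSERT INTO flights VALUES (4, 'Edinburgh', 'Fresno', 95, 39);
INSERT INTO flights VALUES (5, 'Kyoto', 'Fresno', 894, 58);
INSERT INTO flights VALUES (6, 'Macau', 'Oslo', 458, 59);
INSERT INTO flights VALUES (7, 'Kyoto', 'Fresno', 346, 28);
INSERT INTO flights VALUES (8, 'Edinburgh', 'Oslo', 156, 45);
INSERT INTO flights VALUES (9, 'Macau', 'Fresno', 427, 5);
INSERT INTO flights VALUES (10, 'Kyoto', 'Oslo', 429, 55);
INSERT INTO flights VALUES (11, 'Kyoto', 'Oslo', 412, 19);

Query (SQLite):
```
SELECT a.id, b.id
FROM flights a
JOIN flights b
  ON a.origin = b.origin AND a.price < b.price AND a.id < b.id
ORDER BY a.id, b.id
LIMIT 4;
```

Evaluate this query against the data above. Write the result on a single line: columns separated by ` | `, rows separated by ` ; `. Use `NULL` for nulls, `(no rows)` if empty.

1 | 5 ; 4 | 8 ; 7 | 10 ; 7 | 11

Pairs (a,b) with same origin, a.price < b.price, a.id < b.id.
origin groups: Edinburgh:{4,8} Kyoto:{1,5,7,10,11} Macau:{3,6,9} Oslo:{2}
Ordered by (a.id, b.id); first 4.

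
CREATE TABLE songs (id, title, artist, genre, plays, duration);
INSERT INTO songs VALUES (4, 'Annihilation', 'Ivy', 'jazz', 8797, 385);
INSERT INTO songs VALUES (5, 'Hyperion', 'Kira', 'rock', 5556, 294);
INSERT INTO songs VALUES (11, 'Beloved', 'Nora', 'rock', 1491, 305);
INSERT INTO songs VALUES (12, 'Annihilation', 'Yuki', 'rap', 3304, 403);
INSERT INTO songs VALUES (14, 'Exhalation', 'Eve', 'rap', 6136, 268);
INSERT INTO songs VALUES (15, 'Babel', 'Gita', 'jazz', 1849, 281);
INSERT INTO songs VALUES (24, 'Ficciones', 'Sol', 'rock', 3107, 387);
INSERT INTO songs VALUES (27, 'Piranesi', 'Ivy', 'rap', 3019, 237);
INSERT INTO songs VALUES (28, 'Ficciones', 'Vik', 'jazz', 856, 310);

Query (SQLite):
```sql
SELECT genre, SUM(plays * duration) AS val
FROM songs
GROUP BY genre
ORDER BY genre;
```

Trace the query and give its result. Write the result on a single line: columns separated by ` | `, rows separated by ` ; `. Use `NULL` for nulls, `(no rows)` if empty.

jazz | 4171774 ; rap | 3691463 ; rock | 3290628

For each row compute plays * duration.
Group by genre; take SUM of the expression per group.
  jazz: ids {4, 15, 28} → SUM(plays * duration)=4171774
  rap: ids {12, 14, 27} → SUM(plays * duration)=3691463
  rock: ids {5, 11, 24} → SUM(plays * duration)=3290628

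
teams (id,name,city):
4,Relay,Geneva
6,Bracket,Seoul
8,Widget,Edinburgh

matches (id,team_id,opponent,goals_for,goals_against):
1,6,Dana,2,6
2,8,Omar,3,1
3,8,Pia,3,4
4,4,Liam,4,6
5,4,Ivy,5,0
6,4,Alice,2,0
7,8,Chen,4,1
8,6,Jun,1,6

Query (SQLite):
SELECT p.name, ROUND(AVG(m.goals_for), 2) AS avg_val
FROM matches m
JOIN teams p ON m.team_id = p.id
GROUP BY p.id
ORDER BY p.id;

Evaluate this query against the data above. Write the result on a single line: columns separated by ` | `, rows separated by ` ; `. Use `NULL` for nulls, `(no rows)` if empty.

Join each matches row to its teams via team_id.
Group joined rows by teams.id; compute ROUND(AVG(m.goals_for), 2) per group.
  4: ids {4, 5, 6} → ROUND(AVG(m.goals_for), 2)=3.67
  6: ids {1, 8} → ROUND(AVG(m.goals_for), 2)=1.5
  8: ids {2, 3, 7} → ROUND(AVG(m.goals_for), 2)=3.33

Relay | 3.67 ; Bracket | 1.5 ; Widget | 3.33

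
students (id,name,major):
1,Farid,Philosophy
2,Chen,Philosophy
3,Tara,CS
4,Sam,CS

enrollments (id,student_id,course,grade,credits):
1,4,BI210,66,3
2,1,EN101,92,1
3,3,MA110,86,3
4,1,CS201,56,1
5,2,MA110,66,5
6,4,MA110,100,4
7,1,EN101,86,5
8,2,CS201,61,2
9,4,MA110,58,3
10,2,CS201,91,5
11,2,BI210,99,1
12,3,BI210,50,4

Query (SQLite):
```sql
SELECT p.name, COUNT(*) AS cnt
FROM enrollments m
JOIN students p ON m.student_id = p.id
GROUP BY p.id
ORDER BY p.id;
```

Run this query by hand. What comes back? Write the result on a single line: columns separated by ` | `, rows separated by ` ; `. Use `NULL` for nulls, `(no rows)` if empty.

Farid | 3 ; Chen | 4 ; Tara | 2 ; Sam | 3

Join each enrollments row to its students via student_id.
Group joined rows by students.id; compute COUNT(*) per group.
  1: ids {2, 4, 7} → COUNT(*)=3
  2: ids {5, 8, 10, 11} → COUNT(*)=4
  3: ids {3, 12} → COUNT(*)=2
  4: ids {1, 6, 9} → COUNT(*)=3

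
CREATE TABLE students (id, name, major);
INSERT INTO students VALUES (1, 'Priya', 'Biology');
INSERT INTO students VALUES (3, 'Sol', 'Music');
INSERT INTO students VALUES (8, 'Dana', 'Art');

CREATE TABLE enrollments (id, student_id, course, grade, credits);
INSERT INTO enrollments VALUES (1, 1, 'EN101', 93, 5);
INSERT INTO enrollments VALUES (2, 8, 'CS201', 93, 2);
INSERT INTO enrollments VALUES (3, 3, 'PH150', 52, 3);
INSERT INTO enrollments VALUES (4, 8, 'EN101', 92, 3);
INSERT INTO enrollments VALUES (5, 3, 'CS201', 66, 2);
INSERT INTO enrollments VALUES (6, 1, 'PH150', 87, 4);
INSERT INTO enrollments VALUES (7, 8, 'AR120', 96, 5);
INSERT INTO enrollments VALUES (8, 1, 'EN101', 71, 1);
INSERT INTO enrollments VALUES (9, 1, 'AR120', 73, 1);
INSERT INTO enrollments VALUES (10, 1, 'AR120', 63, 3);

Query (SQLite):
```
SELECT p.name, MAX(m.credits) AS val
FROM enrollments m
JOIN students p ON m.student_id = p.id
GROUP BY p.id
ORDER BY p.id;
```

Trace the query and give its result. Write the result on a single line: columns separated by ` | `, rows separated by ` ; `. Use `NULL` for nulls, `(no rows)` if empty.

Priya | 5 ; Sol | 3 ; Dana | 5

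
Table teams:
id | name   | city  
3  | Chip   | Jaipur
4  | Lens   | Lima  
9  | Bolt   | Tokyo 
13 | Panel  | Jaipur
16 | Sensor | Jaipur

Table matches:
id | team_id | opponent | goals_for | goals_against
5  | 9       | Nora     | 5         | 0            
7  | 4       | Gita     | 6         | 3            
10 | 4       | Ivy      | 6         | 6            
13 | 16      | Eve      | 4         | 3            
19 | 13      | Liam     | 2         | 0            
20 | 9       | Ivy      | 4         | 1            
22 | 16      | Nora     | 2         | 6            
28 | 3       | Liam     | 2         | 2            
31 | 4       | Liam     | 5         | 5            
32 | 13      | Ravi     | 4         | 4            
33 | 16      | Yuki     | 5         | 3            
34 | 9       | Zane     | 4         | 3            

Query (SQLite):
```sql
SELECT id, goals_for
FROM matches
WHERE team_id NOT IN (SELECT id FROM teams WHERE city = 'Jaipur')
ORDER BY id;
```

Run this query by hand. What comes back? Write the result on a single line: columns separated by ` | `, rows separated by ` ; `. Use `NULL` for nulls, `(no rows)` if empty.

5 | 5 ; 7 | 6 ; 10 | 6 ; 20 | 4 ; 31 | 5 ; 34 | 4

Inner query: teams.id where city = 'Jaipur'.
Outer: keep matches rows whose team_id is not in that set.
Inner query → {3, 13, 16}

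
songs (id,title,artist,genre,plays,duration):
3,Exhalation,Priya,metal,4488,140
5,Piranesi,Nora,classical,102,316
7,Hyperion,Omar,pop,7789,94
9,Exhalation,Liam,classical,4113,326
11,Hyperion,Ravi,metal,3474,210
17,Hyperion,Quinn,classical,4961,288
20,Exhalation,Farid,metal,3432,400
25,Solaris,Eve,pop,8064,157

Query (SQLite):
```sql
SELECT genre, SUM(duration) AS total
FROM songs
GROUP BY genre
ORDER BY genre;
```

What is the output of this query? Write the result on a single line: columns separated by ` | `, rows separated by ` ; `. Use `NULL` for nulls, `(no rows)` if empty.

classical | 930 ; metal | 750 ; pop | 251

Partition songs by genre; compute SUM(duration) within each group.
  classical: ids {5, 9, 17} → SUM(duration)=930
  metal: ids {3, 11, 20} → SUM(duration)=750
  pop: ids {7, 25} → SUM(duration)=251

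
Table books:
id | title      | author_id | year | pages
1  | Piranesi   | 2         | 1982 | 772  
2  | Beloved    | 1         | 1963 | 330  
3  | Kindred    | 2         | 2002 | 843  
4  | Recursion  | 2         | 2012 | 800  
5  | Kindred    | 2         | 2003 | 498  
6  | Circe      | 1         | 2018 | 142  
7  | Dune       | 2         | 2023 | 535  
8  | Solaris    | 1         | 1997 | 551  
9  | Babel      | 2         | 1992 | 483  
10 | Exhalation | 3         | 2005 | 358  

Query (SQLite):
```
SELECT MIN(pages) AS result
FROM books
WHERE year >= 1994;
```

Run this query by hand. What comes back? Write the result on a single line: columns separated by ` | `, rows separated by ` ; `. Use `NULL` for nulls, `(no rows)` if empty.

Rows where year >= 1994 → pages values: [843, 800, 498, 142, 535, 551, 358].
MIN of non-NULL values = 142.

142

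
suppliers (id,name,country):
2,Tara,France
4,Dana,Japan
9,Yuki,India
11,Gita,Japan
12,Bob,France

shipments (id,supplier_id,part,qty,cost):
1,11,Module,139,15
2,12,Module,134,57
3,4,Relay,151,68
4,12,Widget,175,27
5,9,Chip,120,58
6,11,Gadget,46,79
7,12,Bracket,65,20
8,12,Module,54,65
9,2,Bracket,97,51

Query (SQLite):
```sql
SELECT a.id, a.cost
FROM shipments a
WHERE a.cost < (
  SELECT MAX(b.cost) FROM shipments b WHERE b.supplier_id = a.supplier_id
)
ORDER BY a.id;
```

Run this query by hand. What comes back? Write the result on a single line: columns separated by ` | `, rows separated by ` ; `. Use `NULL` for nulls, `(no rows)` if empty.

For each shipments row a, compute MAX(cost) over rows sharing a.supplier_id.
Keep row a if a.cost < that per-group MAX.
  supplier_id=2: MAX(cost) = 51
  supplier_id=4: MAX(cost) = 68
  supplier_id=9: MAX(cost) = 58
  supplier_id=11: MAX(cost) = 79
  supplier_id=12: MAX(cost) = 65

1 | 15 ; 2 | 57 ; 4 | 27 ; 7 | 20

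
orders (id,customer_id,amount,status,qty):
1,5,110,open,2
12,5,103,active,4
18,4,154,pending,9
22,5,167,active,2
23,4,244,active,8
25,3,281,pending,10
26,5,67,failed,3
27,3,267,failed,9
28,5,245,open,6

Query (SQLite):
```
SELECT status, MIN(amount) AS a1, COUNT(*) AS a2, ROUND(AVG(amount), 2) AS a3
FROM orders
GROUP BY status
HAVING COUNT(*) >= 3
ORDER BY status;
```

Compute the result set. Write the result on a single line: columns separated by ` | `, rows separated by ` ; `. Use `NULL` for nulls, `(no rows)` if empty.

active | 103 | 3 | 171.33

Group orders by status.
Per group compute: MIN(amount), COUNT(*), ROUND(AVG(amount), 2).
HAVING: drop groups with fewer than 3 rows.
  active: ids {12, 22, 23} → MIN(amount)=103, COUNT(*)=3, ROUND(AVG(amount), 2)=171.33
  failed: ids {26, 27} → MIN(amount)=67, COUNT(*)=2, ROUND(AVG(amount), 2)=167
  open: ids {1, 28} → MIN(amount)=110, COUNT(*)=2, ROUND(AVG(amount), 2)=177.5
  pending: ids {18, 25} → MIN(amount)=154, COUNT(*)=2, ROUND(AVG(amount), 2)=217.5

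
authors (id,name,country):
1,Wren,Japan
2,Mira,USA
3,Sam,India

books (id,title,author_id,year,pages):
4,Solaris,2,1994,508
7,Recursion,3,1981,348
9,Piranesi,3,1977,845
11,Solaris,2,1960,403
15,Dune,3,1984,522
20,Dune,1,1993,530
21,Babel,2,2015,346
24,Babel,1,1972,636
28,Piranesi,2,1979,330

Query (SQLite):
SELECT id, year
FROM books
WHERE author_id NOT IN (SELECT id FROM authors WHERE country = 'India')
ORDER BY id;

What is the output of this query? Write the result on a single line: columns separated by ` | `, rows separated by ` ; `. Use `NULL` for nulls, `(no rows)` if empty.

Inner query: authors.id where country = 'India'.
Outer: keep books rows whose author_id is not in that set.
Inner query → {3}

4 | 1994 ; 11 | 1960 ; 20 | 1993 ; 21 | 2015 ; 24 | 1972 ; 28 | 1979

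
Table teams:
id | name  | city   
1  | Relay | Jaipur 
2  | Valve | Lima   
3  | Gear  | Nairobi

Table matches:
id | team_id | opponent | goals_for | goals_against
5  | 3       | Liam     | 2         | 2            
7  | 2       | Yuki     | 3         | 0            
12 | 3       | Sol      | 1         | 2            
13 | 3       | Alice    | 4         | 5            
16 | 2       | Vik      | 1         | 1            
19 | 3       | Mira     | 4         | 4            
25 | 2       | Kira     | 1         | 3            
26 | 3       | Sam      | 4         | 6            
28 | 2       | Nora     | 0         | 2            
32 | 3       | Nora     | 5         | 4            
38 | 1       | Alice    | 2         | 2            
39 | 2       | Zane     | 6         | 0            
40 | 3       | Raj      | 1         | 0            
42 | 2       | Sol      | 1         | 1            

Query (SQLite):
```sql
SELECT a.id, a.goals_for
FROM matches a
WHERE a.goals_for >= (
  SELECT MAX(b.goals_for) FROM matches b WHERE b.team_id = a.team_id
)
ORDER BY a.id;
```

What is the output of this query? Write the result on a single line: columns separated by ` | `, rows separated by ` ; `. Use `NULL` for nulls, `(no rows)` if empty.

32 | 5 ; 38 | 2 ; 39 | 6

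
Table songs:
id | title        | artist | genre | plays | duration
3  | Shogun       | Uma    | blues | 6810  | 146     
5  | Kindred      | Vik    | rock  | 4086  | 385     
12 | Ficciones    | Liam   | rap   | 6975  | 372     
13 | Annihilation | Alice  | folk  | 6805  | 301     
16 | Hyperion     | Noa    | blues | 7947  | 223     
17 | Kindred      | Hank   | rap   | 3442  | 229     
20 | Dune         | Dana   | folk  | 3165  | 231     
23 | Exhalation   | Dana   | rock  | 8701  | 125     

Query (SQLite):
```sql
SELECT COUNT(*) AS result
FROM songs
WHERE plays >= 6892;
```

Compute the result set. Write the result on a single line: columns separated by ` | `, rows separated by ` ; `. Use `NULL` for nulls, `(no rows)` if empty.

Rows where plays >= 6892 → duration values: [372, 223, 125].
COUNT(*) counts rows → 3.

3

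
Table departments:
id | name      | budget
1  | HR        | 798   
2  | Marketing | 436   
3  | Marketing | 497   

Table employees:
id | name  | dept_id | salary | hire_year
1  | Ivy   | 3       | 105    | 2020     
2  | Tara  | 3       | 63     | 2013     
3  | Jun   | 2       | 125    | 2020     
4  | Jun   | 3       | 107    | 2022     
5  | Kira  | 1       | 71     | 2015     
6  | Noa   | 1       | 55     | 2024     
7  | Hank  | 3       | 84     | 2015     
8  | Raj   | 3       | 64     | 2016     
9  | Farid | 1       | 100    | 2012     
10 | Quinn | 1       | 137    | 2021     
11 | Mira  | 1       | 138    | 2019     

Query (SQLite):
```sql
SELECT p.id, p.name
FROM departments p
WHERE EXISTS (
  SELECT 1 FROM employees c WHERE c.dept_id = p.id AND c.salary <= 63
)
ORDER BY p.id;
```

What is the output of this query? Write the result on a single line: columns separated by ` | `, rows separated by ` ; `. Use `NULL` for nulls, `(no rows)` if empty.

For each departments row, check whether any employees with matching dept_id has salary <= 63.
Keep rows where that is true.

1 | HR ; 3 | Marketing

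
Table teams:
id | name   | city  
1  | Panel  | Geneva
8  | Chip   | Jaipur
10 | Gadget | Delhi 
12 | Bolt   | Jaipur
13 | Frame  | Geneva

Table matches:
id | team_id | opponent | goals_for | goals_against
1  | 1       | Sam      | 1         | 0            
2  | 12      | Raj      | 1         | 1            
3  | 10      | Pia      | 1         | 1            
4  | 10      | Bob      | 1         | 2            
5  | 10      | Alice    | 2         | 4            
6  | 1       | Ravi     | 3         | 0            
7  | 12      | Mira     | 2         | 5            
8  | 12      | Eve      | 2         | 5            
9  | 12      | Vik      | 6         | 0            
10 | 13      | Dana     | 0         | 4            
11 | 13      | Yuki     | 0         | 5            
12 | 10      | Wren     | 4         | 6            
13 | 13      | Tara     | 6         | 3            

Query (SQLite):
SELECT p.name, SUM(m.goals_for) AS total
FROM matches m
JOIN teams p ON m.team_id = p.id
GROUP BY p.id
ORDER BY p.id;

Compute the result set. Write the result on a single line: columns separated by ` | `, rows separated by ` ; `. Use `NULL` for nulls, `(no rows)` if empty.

Join each matches row to its teams via team_id.
Group joined rows by teams.id; compute SUM(m.goals_for) per group.
  1: ids {1, 6} → SUM(m.goals_for)=4
  10: ids {3, 4, 5, 12} → SUM(m.goals_for)=8
  12: ids {2, 7, 8, 9} → SUM(m.goals_for)=11
  13: ids {10, 11, 13} → SUM(m.goals_for)=6

Panel | 4 ; Gadget | 8 ; Bolt | 11 ; Frame | 6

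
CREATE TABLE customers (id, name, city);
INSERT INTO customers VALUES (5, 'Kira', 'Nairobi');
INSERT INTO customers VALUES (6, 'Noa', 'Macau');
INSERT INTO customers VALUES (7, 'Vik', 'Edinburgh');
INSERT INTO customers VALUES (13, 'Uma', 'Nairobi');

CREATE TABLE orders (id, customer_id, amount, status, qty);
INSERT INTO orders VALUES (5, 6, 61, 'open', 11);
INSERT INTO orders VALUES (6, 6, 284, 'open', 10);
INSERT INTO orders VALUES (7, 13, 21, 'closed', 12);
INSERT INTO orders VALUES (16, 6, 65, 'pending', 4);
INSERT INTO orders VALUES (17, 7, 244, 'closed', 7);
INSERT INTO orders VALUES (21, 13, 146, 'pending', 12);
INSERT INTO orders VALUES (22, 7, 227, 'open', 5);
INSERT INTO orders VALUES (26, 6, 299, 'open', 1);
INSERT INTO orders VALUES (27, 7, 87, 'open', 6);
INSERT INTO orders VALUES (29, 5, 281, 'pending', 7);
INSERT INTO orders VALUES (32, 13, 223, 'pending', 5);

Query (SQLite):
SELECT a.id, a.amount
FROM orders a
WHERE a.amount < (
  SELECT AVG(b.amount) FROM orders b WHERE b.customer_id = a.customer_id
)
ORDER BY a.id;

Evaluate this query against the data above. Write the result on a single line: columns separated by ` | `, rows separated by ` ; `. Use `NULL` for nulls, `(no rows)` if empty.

For each orders row a, compute AVG(amount) over rows sharing a.customer_id.
Keep row a if a.amount < that per-group AVG.
  customer_id=5: AVG(amount) = 281.0
  customer_id=6: AVG(amount) = 177.25
  customer_id=7: AVG(amount) = 186.0
  customer_id=13: AVG(amount) = 130.0

5 | 61 ; 7 | 21 ; 16 | 65 ; 27 | 87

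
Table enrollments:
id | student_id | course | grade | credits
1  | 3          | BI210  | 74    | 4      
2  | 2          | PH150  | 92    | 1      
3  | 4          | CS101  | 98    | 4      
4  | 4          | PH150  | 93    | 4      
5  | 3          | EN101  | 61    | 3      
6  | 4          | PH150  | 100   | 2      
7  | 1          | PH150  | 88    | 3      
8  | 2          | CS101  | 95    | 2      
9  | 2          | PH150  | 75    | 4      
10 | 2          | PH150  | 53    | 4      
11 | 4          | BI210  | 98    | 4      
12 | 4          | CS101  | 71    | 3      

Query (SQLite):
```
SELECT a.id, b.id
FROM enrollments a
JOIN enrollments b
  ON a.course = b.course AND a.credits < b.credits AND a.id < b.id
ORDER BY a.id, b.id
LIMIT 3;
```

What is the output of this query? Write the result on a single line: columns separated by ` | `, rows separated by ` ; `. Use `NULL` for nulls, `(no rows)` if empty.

Pairs (a,b) with same course, a.credits < b.credits, a.id < b.id.
course groups: BI210:{1,11} CS101:{3,8,12} EN101:{5} PH150:{2,4,6,7,9,10}
Ordered by (a.id, b.id); first 3.

2 | 4 ; 2 | 6 ; 2 | 7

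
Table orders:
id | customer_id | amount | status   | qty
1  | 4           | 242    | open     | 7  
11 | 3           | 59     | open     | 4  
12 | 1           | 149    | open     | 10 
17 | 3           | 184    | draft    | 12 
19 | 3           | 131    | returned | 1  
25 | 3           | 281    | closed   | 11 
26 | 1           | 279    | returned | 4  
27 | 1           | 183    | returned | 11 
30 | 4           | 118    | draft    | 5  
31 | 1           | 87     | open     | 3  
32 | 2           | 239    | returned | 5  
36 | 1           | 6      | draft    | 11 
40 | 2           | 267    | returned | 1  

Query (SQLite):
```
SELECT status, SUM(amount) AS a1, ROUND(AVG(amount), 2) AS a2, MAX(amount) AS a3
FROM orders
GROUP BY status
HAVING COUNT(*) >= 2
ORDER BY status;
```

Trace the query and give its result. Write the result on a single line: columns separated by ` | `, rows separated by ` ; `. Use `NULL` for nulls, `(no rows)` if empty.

draft | 308 | 102.67 | 184 ; open | 537 | 134.25 | 242 ; returned | 1099 | 219.8 | 279

Group orders by status.
Per group compute: SUM(amount), ROUND(AVG(amount), 2), MAX(amount).
HAVING: drop groups with fewer than 2 rows.
  closed: ids {25} → SUM(amount)=281, ROUND(AVG(amount), 2)=281, MAX(amount)=281
  draft: ids {17, 30, 36} → SUM(amount)=308, ROUND(AVG(amount), 2)=102.67, MAX(amount)=184
  open: ids {1, 11, 12, 31} → SUM(amount)=537, ROUND(AVG(amount), 2)=134.25, MAX(amount)=242
  returned: ids {19, 26, 27, 32, 40} → SUM(amount)=1099, ROUND(AVG(amount), 2)=219.8, MAX(amount)=279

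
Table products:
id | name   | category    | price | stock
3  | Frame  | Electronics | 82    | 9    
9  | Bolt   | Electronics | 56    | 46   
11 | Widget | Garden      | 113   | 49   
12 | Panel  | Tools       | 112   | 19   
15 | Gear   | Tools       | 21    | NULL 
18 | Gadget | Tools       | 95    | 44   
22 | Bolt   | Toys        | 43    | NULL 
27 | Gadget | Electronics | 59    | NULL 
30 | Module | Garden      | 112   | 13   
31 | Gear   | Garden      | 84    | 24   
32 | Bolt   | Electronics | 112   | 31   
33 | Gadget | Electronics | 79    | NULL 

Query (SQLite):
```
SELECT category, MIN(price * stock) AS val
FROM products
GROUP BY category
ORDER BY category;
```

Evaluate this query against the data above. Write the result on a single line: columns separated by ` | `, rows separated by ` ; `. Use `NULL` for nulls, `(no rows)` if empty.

For each row compute price * stock.
Group by category; take MIN of the expression per group.
  Electronics: ids {3, 9, 27, 32, 33} → MIN(price * stock)=738
  Garden: ids {11, 30, 31} → MIN(price * stock)=1456
  Tools: ids {12, 15, 18} → MIN(price * stock)=2128
  Toys: ids {22} → MIN(price * stock)=NULL

Electronics | 738 ; Garden | 1456 ; Tools | 2128 ; Toys | NULL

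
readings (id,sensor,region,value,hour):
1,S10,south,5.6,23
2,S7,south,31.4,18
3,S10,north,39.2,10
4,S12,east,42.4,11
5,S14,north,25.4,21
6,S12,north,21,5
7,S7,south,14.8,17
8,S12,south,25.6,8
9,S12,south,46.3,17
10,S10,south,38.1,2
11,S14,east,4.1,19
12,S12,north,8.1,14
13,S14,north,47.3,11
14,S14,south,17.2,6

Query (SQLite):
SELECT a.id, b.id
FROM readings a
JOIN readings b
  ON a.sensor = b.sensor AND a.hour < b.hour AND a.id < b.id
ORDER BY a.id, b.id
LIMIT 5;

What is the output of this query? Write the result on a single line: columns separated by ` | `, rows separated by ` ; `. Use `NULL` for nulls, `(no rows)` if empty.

4 | 9 ; 4 | 12 ; 6 | 8 ; 6 | 9 ; 6 | 12

Pairs (a,b) with same sensor, a.hour < b.hour, a.id < b.id.
sensor groups: S10:{1,3,10} S12:{4,6,8,9,12} S14:{5,11,13,14} S7:{2,7}
Ordered by (a.id, b.id); first 5.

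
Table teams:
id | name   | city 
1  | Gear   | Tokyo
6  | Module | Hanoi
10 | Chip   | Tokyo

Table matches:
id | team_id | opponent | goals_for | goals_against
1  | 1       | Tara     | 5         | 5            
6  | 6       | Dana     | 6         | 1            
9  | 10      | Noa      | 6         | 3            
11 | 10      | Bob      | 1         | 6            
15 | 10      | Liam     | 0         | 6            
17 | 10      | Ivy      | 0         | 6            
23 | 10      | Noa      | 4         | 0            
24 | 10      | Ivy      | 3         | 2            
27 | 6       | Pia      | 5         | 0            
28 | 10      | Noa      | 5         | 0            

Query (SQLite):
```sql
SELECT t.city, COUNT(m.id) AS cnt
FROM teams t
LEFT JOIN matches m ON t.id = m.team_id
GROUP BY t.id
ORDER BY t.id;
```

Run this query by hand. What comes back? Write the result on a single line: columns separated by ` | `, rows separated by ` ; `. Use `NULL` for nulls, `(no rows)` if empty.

Tokyo | 1 ; Hanoi | 2 ; Tokyo | 7

LEFT JOIN keeps every teams row; unmatched ones get NULL for matches columns.
Group by teams.id and compute COUNT(m.id). COUNT(col) of an all-NULL group is 0.
  1: ids {1} → COUNT(m.id)=1
  6: ids {6, 27} → COUNT(m.id)=2
  10: ids {9, 11, 15, 17, 23, 24, 28} → COUNT(m.id)=7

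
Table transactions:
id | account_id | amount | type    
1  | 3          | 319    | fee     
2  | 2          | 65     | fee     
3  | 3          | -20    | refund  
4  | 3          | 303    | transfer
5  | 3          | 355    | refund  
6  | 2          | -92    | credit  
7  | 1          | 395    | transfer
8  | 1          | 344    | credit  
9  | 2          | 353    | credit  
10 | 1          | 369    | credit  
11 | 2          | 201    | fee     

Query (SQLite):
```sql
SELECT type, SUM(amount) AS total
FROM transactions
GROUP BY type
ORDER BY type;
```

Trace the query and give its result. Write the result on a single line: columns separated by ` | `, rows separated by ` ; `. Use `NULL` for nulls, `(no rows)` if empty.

credit | 974 ; fee | 585 ; refund | 335 ; transfer | 698

Partition transactions by type; compute SUM(amount) within each group.
  credit: ids {6, 8, 9, 10} → SUM(amount)=974
  fee: ids {1, 2, 11} → SUM(amount)=585
  refund: ids {3, 5} → SUM(amount)=335
  transfer: ids {4, 7} → SUM(amount)=698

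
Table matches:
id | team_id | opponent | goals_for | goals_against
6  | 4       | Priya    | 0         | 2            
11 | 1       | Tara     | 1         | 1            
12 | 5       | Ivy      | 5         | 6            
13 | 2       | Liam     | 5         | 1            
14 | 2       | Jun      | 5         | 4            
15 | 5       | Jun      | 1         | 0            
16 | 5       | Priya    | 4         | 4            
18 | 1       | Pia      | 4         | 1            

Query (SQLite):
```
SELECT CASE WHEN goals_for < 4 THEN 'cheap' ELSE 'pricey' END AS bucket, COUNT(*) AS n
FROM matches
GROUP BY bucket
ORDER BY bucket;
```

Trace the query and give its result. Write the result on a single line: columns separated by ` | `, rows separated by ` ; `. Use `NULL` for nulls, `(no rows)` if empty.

cheap | 3 ; pricey | 5

Bucket rows by goals_for < 4 → 'cheap' else 'pricey'; count each bucket.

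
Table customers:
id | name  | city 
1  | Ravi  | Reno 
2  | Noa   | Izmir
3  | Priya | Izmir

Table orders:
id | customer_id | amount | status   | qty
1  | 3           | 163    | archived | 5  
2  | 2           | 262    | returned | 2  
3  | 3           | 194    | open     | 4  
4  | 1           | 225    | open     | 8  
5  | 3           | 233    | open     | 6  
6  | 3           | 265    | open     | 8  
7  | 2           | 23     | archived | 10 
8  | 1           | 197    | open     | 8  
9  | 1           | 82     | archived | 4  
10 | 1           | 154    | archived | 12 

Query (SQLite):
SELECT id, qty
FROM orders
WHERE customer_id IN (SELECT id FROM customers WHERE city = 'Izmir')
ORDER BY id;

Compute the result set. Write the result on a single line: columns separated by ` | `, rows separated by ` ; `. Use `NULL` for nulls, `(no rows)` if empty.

Inner query: customers.id where city = 'Izmir'.
Outer: keep orders rows whose customer_id is in that set.
Inner query → {2, 3}

1 | 5 ; 2 | 2 ; 3 | 4 ; 5 | 6 ; 6 | 8 ; 7 | 10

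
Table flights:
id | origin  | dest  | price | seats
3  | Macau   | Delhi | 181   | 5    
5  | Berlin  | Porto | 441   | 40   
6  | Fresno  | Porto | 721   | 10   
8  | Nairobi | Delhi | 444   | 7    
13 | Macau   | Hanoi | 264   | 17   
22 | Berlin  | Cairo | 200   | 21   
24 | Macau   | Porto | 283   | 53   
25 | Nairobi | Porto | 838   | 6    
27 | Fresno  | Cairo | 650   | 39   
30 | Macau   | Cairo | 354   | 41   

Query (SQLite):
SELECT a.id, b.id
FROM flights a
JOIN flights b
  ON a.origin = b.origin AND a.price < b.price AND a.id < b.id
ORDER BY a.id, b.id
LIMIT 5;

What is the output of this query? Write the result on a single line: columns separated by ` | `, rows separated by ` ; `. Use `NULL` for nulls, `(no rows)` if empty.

3 | 13 ; 3 | 24 ; 3 | 30 ; 8 | 25 ; 13 | 24

Pairs (a,b) with same origin, a.price < b.price, a.id < b.id.
origin groups: Berlin:{5,22} Fresno:{6,27} Macau:{3,13,24,30} Nairobi:{8,25}
Ordered by (a.id, b.id); first 5.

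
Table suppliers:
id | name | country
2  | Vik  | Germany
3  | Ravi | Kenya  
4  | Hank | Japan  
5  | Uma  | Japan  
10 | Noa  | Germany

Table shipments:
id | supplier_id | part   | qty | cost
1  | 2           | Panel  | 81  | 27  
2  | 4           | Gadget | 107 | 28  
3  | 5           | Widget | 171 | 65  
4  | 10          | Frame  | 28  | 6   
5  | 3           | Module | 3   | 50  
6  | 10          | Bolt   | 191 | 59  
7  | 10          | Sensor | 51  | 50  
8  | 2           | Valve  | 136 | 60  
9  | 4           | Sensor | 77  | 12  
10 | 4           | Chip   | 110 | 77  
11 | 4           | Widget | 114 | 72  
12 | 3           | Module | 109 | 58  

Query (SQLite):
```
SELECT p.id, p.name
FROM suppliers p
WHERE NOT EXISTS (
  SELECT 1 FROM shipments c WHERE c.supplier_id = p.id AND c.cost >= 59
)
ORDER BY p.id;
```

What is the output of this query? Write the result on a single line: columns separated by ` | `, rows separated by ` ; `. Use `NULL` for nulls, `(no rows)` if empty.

3 | Ravi

For each suppliers row, check whether any shipments with matching supplier_id has cost >= 59.
Keep rows where that is false.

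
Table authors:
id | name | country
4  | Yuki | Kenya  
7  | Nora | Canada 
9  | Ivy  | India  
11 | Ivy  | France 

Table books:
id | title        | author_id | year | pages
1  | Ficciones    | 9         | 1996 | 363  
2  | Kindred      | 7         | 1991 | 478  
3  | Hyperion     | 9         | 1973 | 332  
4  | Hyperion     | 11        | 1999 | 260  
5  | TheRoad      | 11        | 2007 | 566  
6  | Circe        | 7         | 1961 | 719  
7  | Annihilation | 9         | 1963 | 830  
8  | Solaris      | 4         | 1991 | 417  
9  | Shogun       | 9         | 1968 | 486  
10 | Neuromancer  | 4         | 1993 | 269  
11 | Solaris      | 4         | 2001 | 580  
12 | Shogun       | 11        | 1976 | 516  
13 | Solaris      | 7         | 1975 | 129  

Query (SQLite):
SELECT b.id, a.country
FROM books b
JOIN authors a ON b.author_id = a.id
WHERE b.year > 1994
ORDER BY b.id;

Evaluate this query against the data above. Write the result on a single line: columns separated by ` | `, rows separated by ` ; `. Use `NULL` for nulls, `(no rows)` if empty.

1 | India ; 4 | France ; 5 | France ; 11 | Kenya

Each books row matches the authors row where author_id = authors.id.
Then keep rows with b.year > 1994.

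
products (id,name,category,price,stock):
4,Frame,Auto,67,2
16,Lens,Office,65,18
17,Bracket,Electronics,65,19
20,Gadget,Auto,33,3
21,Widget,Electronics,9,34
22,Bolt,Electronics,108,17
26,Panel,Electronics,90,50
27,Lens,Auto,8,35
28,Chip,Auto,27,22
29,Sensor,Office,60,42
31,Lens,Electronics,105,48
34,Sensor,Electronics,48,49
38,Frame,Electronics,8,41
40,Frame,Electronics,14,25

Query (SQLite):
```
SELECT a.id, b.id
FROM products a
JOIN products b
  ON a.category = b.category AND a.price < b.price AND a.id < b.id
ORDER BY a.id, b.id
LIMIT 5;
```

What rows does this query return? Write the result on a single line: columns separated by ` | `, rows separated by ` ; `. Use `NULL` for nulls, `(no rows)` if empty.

17 | 22 ; 17 | 26 ; 17 | 31 ; 21 | 22 ; 21 | 26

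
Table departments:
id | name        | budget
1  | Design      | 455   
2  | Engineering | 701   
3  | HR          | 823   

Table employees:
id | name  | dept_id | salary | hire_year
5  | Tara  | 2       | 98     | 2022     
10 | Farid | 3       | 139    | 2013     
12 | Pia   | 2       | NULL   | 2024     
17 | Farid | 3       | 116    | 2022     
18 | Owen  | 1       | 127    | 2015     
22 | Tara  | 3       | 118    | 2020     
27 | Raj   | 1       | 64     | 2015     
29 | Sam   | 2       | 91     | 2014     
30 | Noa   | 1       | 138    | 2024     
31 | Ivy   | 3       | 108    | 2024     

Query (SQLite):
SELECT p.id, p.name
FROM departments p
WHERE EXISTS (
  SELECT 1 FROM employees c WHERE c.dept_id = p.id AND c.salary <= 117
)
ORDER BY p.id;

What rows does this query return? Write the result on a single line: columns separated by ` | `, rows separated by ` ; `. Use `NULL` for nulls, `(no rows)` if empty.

For each departments row, check whether any employees with matching dept_id has salary <= 117.
Keep rows where that is true.

1 | Design ; 2 | Engineering ; 3 | HR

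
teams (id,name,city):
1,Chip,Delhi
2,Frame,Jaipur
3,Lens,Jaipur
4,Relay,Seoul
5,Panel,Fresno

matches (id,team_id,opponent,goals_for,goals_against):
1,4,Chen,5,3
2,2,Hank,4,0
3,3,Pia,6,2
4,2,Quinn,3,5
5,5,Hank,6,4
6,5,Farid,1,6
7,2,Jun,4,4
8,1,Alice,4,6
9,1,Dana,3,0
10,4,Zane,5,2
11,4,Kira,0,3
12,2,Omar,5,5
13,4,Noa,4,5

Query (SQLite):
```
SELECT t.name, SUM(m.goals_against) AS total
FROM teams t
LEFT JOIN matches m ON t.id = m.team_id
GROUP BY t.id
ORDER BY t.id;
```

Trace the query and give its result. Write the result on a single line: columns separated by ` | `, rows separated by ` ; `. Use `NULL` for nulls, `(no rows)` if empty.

Chip | 6 ; Frame | 14 ; Lens | 2 ; Relay | 13 ; Panel | 10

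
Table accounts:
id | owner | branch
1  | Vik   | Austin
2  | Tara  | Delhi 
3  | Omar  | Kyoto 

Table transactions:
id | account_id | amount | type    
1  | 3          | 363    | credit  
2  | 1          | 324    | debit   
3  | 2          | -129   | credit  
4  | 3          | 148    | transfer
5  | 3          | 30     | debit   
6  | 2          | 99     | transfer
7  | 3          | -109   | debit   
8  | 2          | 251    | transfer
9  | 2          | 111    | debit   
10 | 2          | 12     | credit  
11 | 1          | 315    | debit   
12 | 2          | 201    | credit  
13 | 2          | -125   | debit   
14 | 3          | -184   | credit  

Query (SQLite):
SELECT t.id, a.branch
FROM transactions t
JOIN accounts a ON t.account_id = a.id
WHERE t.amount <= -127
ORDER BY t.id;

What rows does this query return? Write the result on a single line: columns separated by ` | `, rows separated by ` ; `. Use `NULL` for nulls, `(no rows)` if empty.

3 | Delhi ; 14 | Kyoto

Each transactions row matches the accounts row where account_id = accounts.id.
Then keep rows with t.amount <= -127.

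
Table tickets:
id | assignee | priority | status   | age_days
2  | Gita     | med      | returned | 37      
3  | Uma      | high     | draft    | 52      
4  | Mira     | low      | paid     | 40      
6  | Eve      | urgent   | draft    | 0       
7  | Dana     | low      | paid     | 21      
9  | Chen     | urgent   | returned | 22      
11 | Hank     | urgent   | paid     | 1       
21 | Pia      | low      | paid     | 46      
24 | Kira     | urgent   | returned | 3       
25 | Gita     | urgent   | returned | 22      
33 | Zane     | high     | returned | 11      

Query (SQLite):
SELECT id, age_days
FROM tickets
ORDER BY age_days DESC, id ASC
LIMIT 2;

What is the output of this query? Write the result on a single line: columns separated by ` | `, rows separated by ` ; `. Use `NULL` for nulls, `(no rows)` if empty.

3 | 52 ; 21 | 46

Sort by age_days desc, tiebreak id asc: (52, id=3), (46, id=21), (40, id=4), (37, id=2), (22, id=9) …. Take first 2.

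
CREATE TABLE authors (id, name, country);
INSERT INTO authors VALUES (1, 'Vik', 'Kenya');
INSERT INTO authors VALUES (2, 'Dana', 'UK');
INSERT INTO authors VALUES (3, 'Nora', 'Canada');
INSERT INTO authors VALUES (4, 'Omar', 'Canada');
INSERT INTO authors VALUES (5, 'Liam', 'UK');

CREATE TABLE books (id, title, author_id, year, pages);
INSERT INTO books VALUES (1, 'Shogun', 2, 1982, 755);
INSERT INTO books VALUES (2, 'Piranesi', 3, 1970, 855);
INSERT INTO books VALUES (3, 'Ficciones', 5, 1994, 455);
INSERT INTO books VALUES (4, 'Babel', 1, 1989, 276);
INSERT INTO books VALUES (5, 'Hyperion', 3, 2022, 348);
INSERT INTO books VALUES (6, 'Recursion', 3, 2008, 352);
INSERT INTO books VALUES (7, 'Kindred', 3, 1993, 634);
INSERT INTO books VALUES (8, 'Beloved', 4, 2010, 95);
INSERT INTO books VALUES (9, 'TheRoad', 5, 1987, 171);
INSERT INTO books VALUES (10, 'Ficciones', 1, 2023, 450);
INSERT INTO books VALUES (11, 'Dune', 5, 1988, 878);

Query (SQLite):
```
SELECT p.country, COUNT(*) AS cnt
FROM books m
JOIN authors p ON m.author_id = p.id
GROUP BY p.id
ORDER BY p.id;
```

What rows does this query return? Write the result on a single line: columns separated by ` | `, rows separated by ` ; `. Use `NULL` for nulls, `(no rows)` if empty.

Join each books row to its authors via author_id.
Group joined rows by authors.id; compute COUNT(*) per group.
  1: ids {4, 10} → COUNT(*)=2
  2: ids {1} → COUNT(*)=1
  3: ids {2, 5, 6, 7} → COUNT(*)=4
  4: ids {8} → COUNT(*)=1
  5: ids {3, 9, 11} → COUNT(*)=3

Kenya | 2 ; UK | 1 ; Canada | 4 ; Canada | 1 ; UK | 3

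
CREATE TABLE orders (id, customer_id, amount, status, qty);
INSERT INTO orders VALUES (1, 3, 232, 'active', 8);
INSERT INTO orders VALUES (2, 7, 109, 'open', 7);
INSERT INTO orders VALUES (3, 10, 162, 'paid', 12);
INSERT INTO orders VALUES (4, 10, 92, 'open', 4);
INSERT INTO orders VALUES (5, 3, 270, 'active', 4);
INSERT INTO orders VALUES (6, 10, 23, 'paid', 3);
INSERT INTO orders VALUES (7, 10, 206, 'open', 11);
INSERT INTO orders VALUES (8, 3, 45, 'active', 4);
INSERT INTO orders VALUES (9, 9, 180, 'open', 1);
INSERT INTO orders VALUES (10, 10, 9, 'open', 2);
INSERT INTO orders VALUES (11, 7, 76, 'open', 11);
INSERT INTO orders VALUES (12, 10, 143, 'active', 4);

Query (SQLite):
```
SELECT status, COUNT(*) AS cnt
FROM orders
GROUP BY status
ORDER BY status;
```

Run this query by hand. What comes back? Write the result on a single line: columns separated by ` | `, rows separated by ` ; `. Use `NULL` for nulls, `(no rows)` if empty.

Partition orders by status; compute COUNT(*) within each group.
  active: ids {1, 5, 8, 12} → COUNT(*)=4
  open: ids {2, 4, 7, 9, 10, 11} → COUNT(*)=6
  paid: ids {3, 6} → COUNT(*)=2

active | 4 ; open | 6 ; paid | 2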